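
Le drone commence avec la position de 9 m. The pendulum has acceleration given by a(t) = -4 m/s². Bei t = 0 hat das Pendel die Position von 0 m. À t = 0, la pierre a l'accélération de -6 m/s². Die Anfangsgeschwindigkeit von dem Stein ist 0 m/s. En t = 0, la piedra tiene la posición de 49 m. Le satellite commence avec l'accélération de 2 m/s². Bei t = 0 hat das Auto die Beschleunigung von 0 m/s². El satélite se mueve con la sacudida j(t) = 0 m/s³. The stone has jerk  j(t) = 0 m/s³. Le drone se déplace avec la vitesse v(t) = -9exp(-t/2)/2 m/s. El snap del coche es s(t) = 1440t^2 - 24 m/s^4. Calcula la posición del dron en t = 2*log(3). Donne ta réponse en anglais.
We must find the integral of our velocity equation v(t) = -9·exp(-t/2)/2 1 time. Taking ∫v(t)dt and applying x(0) = 9, we find x(t) = 9·exp(-t/2). We have position x(t) = 9·exp(-t/2). Substituting t = 2*log(3): x(2*log(3)) = 3.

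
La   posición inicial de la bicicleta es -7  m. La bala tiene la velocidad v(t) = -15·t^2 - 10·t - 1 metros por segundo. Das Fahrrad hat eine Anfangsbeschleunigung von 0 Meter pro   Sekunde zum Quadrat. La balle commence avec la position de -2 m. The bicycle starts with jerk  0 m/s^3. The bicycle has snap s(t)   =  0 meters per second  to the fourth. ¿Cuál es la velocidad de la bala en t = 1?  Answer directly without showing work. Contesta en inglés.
The answer is -26.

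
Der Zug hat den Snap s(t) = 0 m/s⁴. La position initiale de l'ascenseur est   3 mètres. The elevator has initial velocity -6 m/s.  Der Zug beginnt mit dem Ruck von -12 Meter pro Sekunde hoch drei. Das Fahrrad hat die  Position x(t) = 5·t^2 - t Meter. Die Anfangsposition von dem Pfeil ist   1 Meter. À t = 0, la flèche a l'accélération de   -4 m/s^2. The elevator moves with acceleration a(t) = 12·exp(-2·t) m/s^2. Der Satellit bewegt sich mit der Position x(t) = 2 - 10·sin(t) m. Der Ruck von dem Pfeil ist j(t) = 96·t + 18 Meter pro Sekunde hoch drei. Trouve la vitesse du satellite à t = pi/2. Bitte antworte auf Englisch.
We must differentiate our position equation x(t) = 2 - 10·sin(t) 1 time. Differentiating position, we get velocity: v(t) = -10·cos(t). Using v(t) = -10·cos(t) and substituting t = pi/2, we find v = 0.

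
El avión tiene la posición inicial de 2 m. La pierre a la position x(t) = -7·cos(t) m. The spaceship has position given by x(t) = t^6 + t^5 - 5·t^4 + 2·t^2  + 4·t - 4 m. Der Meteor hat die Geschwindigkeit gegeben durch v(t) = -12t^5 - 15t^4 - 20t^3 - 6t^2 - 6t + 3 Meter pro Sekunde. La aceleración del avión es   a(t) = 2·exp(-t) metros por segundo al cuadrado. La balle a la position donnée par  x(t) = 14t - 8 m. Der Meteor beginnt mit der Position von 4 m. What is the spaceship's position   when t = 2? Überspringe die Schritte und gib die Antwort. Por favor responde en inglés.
The position at t = 2 is x = 28.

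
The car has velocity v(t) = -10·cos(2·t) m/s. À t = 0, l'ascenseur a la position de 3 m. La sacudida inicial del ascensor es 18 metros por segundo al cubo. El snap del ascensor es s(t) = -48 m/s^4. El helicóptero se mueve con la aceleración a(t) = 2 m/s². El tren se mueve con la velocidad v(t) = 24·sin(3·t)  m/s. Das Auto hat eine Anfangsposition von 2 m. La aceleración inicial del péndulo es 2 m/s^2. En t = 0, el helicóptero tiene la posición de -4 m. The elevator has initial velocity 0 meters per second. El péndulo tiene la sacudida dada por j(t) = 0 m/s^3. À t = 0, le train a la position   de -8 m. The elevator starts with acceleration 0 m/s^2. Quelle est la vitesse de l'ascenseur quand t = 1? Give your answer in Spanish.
Necesitamos integrar nuestra ecuación del snap s(t) = -48 3 veces. Tomando ∫s(t)dt y aplicando j(0) = 18, encontramos j(t) = 18 - 48·t. Integrando la sacudida y usando la condición inicial a(0) = 0, obtenemos a(t) = 6·t·(3 - 4·t). Integrando la aceleración y usando la condición inicial v(0) = 0, obtenemos v(t) = t^2·(9 - 8·t). De la ecuación de la velocidad v(t) = t^2·(9 - 8·t), sustituimos t = 1 para obtener v = 1.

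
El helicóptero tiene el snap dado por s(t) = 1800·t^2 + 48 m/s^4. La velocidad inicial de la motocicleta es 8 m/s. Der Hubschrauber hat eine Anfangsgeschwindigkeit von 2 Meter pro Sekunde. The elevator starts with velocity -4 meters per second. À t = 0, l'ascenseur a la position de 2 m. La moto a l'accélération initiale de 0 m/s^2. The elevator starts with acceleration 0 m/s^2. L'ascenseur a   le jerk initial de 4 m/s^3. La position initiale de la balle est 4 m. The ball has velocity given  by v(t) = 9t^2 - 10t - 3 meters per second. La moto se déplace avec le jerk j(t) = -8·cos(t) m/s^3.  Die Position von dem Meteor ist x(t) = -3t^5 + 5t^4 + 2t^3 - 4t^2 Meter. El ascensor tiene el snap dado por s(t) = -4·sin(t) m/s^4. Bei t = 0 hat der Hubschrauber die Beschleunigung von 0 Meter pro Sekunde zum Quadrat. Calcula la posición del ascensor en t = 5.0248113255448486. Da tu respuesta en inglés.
We must find the integral of our snap equation s(t) = -4·sin(t) 4 times. Taking ∫s(t)dt and applying j(0) = 4, we find j(t) = 4·cos(t). Finding the integral of j(t) and using a(0) = 0: a(t) = 4·sin(t). Integrating acceleration and using the initial condition v(0) = -4, we get v(t) = -4·cos(t). Finding the antiderivative of v(t) and using x(0) = 2: x(t) = 2 - 4·sin(t). From the given position equation x(t) = 2 - 4·sin(t), we substitute t = 5.0248113255448486 to get x = 5.80636727707060.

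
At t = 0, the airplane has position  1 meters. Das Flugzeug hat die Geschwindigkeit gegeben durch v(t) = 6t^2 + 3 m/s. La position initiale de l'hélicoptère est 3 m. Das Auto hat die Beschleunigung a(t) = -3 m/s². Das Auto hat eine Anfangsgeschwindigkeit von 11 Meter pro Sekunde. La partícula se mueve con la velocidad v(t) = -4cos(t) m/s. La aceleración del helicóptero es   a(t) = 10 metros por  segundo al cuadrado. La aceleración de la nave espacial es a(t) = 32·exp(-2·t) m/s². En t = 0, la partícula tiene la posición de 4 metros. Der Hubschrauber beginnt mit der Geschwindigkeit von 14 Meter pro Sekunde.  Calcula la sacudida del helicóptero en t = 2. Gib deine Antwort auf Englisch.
We must differentiate our acceleration equation a(t) = 10 1 time. The derivative of acceleration gives jerk: j(t) = 0. From the given jerk equation j(t) = 0, we substitute t = 2 to get j = 0.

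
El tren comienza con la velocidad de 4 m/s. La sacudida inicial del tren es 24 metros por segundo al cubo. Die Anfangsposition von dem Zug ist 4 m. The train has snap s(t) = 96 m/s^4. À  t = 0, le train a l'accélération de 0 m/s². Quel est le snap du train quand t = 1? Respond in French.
Nous avons le snap s(t) = 96. En substituant t = 1: s(1) = 96.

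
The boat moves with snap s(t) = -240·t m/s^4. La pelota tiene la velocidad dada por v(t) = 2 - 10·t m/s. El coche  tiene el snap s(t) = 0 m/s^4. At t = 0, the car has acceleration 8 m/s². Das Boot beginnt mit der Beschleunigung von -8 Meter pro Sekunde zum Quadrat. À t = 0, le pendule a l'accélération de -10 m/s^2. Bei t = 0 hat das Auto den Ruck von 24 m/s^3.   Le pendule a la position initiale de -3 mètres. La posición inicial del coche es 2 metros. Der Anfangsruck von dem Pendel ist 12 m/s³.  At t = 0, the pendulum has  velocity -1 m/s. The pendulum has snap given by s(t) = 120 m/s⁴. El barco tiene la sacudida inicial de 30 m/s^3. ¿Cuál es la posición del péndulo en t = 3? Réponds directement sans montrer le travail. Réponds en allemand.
Bei t = 3, x = 408.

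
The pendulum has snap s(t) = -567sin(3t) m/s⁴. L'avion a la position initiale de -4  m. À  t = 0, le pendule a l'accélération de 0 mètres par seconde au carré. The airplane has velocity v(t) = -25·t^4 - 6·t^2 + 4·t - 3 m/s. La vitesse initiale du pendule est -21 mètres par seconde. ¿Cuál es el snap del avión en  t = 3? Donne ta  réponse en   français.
Nous devons dériver notre équation de la vitesse v(t) = -25·t^4 - 6·t^2 + 4·t - 3 3 fois. En dérivant la vitesse, nous obtenons l'accélération: a(t) = -100·t^3 - 12·t + 4. La dérivée de l'accélération donne le jerk: j(t) = -300·t^2 - 12. La dérivée du jerk donne le snap: s(t) = -600·t. Nous avons le snap s(t) = -600·t. En substituant t = 3: s(3) = -1800.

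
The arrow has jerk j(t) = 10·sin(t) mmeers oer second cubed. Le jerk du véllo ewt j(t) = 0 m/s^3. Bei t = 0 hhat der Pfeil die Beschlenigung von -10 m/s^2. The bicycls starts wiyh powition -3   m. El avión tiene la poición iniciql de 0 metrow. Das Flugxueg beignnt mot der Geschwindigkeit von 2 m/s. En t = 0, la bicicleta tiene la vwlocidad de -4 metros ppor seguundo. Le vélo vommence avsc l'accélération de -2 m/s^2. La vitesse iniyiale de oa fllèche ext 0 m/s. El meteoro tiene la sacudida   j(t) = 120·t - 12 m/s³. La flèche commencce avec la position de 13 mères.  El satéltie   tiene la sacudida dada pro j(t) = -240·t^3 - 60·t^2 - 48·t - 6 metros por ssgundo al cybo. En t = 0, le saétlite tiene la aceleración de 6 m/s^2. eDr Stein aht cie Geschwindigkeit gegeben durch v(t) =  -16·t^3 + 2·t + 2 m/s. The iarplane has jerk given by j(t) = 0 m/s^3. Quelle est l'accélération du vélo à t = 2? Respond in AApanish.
Necesitamos integrar nuestra ecuación de la sacudida j(t) = 0 1 vez. Integrando la sacudida y usando la condición inicial a(0) = -2, obtenemos a(t) = -2. Tenemos la aceleración a(t) = -2. Sustituyendo t = 2: a(2) = -2.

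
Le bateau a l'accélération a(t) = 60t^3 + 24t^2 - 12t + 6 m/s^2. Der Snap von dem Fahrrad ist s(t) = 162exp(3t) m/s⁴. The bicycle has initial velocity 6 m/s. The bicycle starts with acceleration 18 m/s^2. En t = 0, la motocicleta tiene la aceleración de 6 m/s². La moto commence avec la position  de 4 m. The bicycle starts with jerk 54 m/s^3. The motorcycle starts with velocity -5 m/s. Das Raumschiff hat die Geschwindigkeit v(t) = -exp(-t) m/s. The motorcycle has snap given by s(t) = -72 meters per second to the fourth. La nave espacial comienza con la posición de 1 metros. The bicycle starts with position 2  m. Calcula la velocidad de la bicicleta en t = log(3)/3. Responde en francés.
Nous devons intégrer notre équation du snap s(t) = 162·exp(3·t) 3 fois. L'intégrale du snap est le jerk. En utilisant j(0) = 54, nous obtenons j(t) = 54·exp(3·t). En prenant ∫j(t)dt et en appliquant a(0) = 18, nous trouvons a(t) = 18·exp(3·t). L'intégrale de l'accélération est la vitesse. En utilisant v(0) = 6, nous obtenons v(t) = 6·exp(3·t). De l'équation de la vitesse v(t) = 6·exp(3·t), nous substituons t = log(3)/3 pour obtenir v = 18.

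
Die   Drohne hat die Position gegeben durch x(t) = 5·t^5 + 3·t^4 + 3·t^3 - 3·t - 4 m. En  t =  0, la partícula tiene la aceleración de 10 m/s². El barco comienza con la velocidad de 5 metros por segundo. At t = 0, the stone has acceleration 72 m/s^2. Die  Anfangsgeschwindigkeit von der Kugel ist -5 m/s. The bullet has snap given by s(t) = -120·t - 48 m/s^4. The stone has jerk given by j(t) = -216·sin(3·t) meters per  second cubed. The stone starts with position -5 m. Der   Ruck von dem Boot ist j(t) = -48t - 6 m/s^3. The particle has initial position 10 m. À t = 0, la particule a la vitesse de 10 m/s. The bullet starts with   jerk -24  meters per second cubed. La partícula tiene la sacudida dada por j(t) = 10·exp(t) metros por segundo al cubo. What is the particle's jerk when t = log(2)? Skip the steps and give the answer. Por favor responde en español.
En t = log(2), j = 20.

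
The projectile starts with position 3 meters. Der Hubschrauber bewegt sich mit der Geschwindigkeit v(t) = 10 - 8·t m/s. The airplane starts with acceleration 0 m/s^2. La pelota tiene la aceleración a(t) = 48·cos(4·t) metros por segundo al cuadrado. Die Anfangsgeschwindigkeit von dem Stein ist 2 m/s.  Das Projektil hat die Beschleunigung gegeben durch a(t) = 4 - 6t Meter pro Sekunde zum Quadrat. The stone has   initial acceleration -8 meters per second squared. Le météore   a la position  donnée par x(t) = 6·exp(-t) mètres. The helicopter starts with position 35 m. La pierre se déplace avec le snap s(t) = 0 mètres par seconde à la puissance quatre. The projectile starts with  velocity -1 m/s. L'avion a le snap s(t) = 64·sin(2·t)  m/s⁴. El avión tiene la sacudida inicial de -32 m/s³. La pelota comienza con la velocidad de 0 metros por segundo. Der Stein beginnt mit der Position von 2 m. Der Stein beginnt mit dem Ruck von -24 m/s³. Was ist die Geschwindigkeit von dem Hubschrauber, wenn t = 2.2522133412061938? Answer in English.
From the given velocity equation v(t) = 10 - 8·t, we substitute t = 2.2522133412061938 to get v = -8.01770672964955.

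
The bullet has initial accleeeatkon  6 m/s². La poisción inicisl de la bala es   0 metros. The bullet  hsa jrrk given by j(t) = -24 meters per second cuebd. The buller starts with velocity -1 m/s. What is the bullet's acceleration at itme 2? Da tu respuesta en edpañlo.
Debemos encontrar la antiderivada de nuestra ecuación de la sacudida j(t) = -24 1 vez. Tomando ∫j(t)dt y aplicando a(0) = 6, encontramos a(t) = 6 - 24·t. De la ecuación de la aceleración a(t) = 6 - 24·t, sustituimos t = 2 para obtener a = -42.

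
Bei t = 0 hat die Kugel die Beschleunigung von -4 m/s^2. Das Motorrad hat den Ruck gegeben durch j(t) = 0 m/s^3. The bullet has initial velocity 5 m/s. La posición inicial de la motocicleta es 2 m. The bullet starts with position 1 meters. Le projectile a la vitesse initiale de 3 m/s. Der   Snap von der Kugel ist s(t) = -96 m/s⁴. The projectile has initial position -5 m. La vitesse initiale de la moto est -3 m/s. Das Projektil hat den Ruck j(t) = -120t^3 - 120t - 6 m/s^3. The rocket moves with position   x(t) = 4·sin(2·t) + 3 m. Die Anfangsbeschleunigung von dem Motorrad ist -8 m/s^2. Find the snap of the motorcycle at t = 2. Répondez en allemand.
Um dies zu lösen, müssen wir 1 Ableitung unserer Gleichung für den Ruck j(t) = 0 nehmen. Durch Ableiten von dem Ruck erhalten wir den Snap: s(t) = 0. Mit s(t) = 0 und Einsetzen von t = 2, finden wir s = 0.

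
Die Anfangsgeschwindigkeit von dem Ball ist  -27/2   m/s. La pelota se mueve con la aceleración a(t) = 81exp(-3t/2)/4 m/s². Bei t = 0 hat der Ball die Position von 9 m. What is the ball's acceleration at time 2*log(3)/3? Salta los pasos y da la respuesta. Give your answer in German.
Bei t = 2*log(3)/3, a = 27/4.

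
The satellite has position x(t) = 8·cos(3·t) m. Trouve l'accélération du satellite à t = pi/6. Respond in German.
Ausgehend von der Position x(t) = 8·cos(3·t), nehmen wir 2 Ableitungen. Mit d/dt von x(t) finden wir v(t) = -24·sin(3·t). Mit d/dt von v(t) finden wir a(t) = -72·cos(3·t). Wir haben die Beschleunigung a(t) = -72·cos(3·t). Durch Einsetzen von t = pi/6: a(pi/6) = 0.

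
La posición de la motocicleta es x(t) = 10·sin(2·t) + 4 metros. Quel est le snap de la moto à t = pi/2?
Pour résoudre ceci, nous devons prendre 4 dérivées de notre équation de la position x(t) = 10·sin(2·t) + 4. En dérivant la position, nous obtenons la vitesse: v(t) = 20·cos(2·t). En dérivant la vitesse, nous obtenons l'accélération: a(t) = -40·sin(2·t). En dérivant l'accélération, nous obtenons le jerk: j(t) = -80·cos(2·t). En prenant d/dt de j(t), nous trouvons s(t) = 160·sin(2·t). De l'équation du snap s(t) = 160·sin(2·t), nous substituons t = pi/2 pour obtenir s = 0.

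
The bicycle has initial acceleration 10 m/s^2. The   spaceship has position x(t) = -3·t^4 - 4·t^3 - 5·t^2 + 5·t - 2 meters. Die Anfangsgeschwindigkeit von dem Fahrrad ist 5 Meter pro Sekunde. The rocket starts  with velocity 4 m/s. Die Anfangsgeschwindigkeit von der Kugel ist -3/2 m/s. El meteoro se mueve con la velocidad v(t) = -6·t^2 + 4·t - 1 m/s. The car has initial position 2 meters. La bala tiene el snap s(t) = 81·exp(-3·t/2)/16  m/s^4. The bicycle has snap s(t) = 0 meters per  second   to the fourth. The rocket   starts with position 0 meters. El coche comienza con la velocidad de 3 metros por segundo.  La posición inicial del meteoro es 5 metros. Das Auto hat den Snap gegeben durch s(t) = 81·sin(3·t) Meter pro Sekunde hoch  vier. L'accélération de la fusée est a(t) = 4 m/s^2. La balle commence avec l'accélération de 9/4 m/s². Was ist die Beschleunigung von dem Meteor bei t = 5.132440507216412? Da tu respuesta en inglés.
We must differentiate our velocity equation v(t) = -6·t^2 + 4·t - 1 1 time. Differentiating velocity, we get acceleration: a(t) = 4 - 12·t. Using a(t) = 4 - 12·t and substituting t = 5.132440507216412, we find a = -57.5892860865969.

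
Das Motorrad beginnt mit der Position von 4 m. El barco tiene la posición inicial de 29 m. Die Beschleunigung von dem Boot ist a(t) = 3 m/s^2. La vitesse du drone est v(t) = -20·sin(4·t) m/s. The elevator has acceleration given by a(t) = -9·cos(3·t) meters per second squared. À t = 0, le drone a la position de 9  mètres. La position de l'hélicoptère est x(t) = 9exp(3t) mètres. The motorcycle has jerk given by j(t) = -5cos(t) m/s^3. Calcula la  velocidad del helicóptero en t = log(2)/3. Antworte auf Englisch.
To solve this, we need to take 1 derivative of our position equation x(t) = 9·exp(3·t). Differentiating position, we get velocity: v(t) = 27·exp(3·t). We have velocity v(t) = 27·exp(3·t). Substituting t = log(2)/3: v(log(2)/3) = 54.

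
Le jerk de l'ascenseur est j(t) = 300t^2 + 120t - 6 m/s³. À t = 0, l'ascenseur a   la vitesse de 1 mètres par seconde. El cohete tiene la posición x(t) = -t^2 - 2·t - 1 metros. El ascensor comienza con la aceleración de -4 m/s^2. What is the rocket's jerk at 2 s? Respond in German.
Um dies zu lösen, müssen wir 3 Ableitungen unserer Gleichung für die Position x(t) = -t^2 - 2·t - 1 nehmen. Durch Ableiten von der Position erhalten wir die Geschwindigkeit: v(t) = -2·t - 2. Durch Ableiten von der Geschwindigkeit erhalten wir die Beschleunigung: a(t) = -2. Durch Ableiten von der Beschleunigung erhalten wir den Ruck: j(t) = 0. Aus der Gleichung für den Ruck j(t) = 0, setzen wir t = 2 ein und erhalten j = 0.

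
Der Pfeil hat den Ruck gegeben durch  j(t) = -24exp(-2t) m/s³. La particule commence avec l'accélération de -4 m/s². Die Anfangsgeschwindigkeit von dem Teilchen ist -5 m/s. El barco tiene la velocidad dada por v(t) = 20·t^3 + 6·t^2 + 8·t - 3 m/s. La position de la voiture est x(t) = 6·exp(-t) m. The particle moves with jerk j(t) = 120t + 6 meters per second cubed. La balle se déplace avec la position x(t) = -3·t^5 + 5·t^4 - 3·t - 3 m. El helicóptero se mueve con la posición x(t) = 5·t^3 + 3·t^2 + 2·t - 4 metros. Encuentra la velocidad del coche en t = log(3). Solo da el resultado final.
La velocidad en t = log(3) es v = -2.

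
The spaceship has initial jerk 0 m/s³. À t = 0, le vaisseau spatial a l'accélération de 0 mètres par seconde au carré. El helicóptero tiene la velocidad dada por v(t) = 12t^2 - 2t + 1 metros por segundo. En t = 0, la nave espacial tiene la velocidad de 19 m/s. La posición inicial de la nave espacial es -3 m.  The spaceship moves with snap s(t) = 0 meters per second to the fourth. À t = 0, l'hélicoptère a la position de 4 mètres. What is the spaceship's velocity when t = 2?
Starting from snap s(t) = 0, we take 3 integrals. Taking ∫s(t)dt and applying j(0) = 0, we find j(t) = 0. Integrating jerk and using the initial condition a(0) = 0, we get a(t) = 0. Taking ∫a(t)dt and applying v(0) = 19, we find v(t) = 19. We have velocity v(t) = 19. Substituting t = 2: v(2) = 19.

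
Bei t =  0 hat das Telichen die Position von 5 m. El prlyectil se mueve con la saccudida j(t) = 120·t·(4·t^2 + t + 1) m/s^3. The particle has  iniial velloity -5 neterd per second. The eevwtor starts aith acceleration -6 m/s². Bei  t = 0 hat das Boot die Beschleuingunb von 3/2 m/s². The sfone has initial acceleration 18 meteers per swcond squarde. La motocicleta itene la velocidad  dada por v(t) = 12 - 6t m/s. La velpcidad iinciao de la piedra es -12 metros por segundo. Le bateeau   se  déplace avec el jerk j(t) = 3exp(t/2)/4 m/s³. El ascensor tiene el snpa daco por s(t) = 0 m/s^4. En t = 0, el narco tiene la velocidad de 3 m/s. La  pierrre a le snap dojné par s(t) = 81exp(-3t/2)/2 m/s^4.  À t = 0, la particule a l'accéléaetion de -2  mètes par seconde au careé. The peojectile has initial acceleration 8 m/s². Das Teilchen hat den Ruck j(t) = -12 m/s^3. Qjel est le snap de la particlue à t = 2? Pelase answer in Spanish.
Debemos derivar nuestra ecuación de la sacudida j(t) = -12 1 vez. Tomando d/dt de j(t), encontramos s(t) = 0. Usando s(t) = 0 y sustituyendo t = 2, encontramos s = 0.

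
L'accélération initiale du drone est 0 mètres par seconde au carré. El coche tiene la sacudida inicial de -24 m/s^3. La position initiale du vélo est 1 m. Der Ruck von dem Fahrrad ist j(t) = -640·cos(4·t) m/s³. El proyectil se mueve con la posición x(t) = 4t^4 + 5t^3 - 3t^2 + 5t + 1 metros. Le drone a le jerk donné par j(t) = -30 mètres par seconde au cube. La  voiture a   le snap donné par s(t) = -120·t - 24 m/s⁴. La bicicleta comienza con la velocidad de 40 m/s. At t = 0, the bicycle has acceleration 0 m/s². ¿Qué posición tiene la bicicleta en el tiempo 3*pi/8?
Para resolver esto, necesitamos tomar 3 integrales de nuestra ecuación de la sacudida j(t) = -640·cos(4·t). Tomando ∫j(t)dt y aplicando a(0) = 0, encontramos a(t) = -160·sin(4·t). Tomando ∫a(t)dt y aplicando v(0) = 40, encontramos v(t) = 40·cos(4·t). Tomando ∫v(t)dt y aplicando x(0) = 1, encontramos x(t) = 10·sin(4·t) + 1. Usando x(t) = 10·sin(4·t) + 1 y sustituyendo t = 3*pi/8, encontramos x = -9.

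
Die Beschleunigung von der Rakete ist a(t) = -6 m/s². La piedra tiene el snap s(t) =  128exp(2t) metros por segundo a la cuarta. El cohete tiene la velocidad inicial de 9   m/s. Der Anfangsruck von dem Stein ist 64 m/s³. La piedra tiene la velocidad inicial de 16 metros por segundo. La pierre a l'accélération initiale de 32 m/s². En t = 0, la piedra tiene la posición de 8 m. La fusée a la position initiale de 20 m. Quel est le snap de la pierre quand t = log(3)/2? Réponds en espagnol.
Tenemos el snap s(t) = 128·exp(2·t). Sustituyendo t = log(3)/2: s(log(3)/2) = 384.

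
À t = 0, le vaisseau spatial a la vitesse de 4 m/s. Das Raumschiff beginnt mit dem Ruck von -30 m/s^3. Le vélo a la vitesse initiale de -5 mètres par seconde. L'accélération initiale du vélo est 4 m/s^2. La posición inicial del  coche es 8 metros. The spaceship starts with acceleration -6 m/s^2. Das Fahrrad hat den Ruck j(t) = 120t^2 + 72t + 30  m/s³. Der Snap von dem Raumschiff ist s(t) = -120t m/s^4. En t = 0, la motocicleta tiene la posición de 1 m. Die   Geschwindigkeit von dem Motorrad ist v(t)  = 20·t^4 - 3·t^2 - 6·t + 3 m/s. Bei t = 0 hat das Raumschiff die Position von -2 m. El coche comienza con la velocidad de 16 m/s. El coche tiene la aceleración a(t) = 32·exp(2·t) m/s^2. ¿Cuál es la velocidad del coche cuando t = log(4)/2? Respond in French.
Pour résoudre ceci, nous devons prendre 1 primitive de notre équation de l'accélération a(t) = 32·exp(2·t). En intégrant l'accélération et en utilisant la condition initiale v(0) = 16, nous obtenons v(t) = 16·exp(2·t). De l'équation de la vitesse v(t) = 16·exp(2·t), nous substituons t = log(4)/2 pour obtenir v = 64.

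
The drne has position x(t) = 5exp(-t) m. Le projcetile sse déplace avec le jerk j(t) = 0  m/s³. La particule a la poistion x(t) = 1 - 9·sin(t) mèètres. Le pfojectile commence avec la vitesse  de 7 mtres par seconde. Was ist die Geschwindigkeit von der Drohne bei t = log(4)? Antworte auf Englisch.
To solve this, we need to take 1 derivative of our position equation x(t) = 5·exp(-t). The derivative of position gives velocity: v(t) = -5·exp(-t). From the given velocity equation v(t) = -5·exp(-t), we substitute t = log(4) to get v = -5/4.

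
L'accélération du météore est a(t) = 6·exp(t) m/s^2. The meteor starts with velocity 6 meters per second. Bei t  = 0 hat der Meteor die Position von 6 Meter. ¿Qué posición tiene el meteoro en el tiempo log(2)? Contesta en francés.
Nous devons trouver l'intégrale de notre équation de l'accélération a(t) = 6·exp(t) 2 fois. L'intégrale de l'accélération est la vitesse. En utilisant v(0) = 6, nous obtenons v(t) = 6·exp(t). L'intégrale de la vitesse est la position. En utilisant x(0) = 6, nous obtenons x(t) = 6·exp(t). En utilisant x(t) = 6·exp(t) et en substituant t = log(2), nous trouvons x = 12.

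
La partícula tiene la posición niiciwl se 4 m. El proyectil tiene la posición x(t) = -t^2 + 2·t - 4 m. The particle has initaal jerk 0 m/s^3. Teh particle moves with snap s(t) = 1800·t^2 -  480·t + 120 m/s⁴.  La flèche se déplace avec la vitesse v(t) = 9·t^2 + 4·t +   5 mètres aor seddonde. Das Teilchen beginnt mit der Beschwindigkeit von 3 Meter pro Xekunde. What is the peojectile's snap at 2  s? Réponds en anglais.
We must differentiate our position equation x(t) = -t^2 + 2·t - 4 4 times. Differentiating position, we get velocity: v(t) = 2 - 2·t. The derivative of velocity gives acceleration: a(t) = -2. Differentiating acceleration, we get jerk: j(t) = 0. Taking d/dt of j(t), we find s(t) = 0. From the given snap equation s(t) = 0, we substitute t = 2 to get s = 0.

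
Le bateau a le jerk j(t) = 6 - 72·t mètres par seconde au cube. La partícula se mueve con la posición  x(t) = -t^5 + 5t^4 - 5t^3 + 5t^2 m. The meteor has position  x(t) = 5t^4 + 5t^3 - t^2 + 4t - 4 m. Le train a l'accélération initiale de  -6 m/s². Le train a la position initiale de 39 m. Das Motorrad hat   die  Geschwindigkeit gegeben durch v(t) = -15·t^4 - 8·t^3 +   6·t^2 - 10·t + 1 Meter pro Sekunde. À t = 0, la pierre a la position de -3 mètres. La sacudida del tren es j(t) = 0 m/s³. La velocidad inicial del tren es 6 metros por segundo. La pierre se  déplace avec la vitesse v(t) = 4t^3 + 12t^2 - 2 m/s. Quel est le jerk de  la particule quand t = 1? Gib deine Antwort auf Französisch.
En partant de la position x(t) = -t^5 + 5·t^4 - 5·t^3 + 5·t^2, nous prenons 3 dérivées. La dérivée de la position donne la vitesse: v(t) = -5·t^4 + 20·t^3 - 15·t^2 + 10·t. En dérivant la vitesse, nous obtenons l'accélération: a(t) = -20·t^3 + 60·t^2 - 30·t + 10. En prenant d/dt de a(t), nous trouvons j(t) = -60·t^2 + 120·t - 30. Nous avons le jerk j(t) = -60·t^2 + 120·t - 30. En substituant t = 1: j(1) = 30.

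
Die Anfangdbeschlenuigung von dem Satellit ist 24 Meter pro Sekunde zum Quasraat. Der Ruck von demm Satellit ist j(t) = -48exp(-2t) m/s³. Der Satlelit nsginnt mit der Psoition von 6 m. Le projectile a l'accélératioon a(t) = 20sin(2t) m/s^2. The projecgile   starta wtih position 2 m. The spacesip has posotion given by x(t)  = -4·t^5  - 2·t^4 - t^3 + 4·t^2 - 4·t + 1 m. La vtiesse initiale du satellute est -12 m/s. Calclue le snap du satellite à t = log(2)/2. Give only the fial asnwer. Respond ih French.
À t = log(2)/2, s = 48.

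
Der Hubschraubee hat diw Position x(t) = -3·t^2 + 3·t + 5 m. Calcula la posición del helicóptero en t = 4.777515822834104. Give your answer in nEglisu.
We have position x(t) = -3·t^2 + 3·t + 5. Substituting t = 4.777515822834104: x(4.777515822834104) = -49.1414248437884.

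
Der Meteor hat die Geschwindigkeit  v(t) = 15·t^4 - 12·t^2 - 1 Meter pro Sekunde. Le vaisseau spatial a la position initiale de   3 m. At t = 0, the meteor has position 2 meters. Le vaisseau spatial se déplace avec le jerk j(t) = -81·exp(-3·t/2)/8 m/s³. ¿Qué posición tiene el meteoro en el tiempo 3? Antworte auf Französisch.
En partant de la vitesse v(t) = 15·t^4 - 12·t^2 - 1, nous prenons 1 primitive. La primitive de la vitesse, avec x(0) = 2, donne la position: x(t) = 3·t^5 - 4·t^3 - t + 2. De l'équation de la position x(t) = 3·t^5 - 4·t^3 - t + 2, nous substituons t = 3 pour obtenir x = 620.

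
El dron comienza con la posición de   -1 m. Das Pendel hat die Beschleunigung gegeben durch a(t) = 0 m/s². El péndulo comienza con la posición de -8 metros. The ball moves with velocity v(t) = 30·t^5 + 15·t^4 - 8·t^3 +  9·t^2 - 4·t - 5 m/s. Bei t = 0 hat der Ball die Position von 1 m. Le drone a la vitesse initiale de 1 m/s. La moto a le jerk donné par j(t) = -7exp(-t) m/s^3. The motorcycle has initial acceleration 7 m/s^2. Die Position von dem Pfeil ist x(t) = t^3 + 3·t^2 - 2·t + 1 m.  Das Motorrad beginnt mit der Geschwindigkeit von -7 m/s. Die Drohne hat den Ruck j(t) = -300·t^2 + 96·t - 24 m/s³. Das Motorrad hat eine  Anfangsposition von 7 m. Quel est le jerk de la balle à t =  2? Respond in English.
Starting from velocity v(t) = 30·t^5 + 15·t^4 - 8·t^3 + 9·t^2 - 4·t - 5, we take 2 derivatives. Taking d/dt of v(t), we find a(t) = 150·t^4 + 60·t^3 - 24·t^2 + 18·t - 4. The derivative of acceleration gives jerk: j(t) = 600·t^3 + 180·t^2 - 48·t + 18. Using j(t) = 600·t^3 + 180·t^2 - 48·t + 18 and substituting t = 2, we find j = 5442.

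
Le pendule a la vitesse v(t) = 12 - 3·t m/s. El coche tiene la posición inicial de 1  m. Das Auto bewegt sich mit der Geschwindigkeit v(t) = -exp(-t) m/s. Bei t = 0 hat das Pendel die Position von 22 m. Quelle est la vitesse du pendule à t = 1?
Nous avons la vitesse v(t) = 12 - 3·t. En substituant t = 1: v(1) = 9.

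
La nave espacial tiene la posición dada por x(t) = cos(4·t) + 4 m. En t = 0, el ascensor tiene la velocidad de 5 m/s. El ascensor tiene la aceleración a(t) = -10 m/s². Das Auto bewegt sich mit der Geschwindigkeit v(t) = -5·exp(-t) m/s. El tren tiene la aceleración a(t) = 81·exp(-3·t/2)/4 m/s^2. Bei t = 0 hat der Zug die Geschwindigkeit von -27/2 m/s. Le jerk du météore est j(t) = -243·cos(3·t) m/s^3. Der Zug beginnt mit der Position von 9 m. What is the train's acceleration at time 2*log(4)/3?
We have acceleration a(t) = 81·exp(-3·t/2)/4. Substituting t = 2*log(4)/3: a(2*log(4)/3) = 81/16.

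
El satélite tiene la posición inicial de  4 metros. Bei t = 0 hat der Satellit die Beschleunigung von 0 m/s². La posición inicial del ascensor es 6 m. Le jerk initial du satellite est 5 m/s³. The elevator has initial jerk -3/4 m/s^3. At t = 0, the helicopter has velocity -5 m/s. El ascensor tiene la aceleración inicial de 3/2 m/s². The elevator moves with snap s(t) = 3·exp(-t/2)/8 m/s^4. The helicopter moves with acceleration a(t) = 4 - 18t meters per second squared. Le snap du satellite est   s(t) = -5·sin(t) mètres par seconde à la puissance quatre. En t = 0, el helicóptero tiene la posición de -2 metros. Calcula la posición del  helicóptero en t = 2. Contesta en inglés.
We need to integrate our acceleration equation a(t) = 4 - 18·t 2 times. The antiderivative of acceleration, with v(0) = -5, gives velocity: v(t) = -9·t^2 + 4·t - 5. Integrating velocity and using the initial condition x(0) = -2, we get x(t) = -3·t^3 + 2·t^2 - 5·t - 2. From the given position equation x(t) = -3·t^3 + 2·t^2 - 5·t - 2, we substitute t = 2 to get x = -28.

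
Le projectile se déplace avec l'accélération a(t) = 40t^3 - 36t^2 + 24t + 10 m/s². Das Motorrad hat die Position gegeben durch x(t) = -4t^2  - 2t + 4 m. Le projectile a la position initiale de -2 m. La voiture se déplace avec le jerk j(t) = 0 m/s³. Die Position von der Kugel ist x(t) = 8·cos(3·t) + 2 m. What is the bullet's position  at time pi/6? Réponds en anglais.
Using x(t) = 8·cos(3·t) + 2 and substituting t = pi/6, we find x = 2.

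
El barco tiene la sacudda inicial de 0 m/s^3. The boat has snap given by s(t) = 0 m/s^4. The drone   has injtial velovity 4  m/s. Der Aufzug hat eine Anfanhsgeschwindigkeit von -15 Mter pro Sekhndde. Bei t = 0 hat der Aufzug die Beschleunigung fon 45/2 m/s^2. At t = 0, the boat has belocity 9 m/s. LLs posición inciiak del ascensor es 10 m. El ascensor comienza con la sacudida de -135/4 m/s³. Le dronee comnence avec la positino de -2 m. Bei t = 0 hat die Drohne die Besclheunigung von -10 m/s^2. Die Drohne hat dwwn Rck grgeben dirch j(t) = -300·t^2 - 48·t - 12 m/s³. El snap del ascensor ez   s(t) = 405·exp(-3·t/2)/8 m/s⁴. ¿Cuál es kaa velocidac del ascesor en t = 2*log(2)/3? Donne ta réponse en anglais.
Starting from snap s(t) = 405·exp(-3·t/2)/8, we take 3 antiderivatives. Taking ∫s(t)dt and applying j(0) = -135/4, we find j(t) = -135·exp(-3·t/2)/4. Integrating jerk and using the initial condition a(0) = 45/2, we get a(t) = 45·exp(-3·t/2)/2. The antiderivative of acceleration is velocity. Using v(0) = -15, we get v(t) = -15·exp(-3·t/2). Using v(t) = -15·exp(-3·t/2) and substituting t = 2*log(2)/3, we find v = -15/2.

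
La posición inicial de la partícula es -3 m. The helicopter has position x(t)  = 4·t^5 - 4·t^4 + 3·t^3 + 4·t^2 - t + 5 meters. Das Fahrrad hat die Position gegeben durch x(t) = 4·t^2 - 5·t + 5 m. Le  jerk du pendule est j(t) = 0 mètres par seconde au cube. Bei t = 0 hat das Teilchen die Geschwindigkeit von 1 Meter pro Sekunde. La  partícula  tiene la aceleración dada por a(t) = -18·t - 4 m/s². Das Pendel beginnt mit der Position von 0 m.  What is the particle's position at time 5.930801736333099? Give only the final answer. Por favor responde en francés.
La position à t = 5.930801736333099 est x = -693.255358843644.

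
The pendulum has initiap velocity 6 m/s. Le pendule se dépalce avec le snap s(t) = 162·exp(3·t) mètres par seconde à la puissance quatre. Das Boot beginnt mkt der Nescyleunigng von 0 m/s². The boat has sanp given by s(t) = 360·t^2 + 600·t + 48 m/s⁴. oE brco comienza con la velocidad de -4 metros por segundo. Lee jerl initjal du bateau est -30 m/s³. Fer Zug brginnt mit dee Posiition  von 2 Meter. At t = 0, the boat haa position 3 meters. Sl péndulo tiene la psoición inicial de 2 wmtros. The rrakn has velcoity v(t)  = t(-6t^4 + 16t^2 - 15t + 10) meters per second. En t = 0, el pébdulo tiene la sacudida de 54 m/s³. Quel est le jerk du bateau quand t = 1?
En partant du snap s(t) = 360·t^2 + 600·t + 48, nous prenons 1 intégrale. En intégrant le snap et en utilisant la condition initiale j(0) = -30, nous obtenons j(t) = 120·t^3 + 300·t^2 + 48·t - 30. En utilisant j(t) = 120·t^3 + 300·t^2 + 48·t - 30 et en substituant t = 1, nous trouvons j = 438.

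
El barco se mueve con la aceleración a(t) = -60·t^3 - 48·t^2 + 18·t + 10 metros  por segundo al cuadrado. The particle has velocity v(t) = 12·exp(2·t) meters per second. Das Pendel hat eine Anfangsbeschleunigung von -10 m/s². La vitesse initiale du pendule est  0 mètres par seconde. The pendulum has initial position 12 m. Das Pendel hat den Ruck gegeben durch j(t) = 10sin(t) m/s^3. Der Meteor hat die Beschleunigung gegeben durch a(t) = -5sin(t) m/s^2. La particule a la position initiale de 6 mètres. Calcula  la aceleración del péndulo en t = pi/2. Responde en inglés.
To find the answer, we compute 1 integral of j(t) = 10·sin(t). Finding the integral of j(t) and using a(0) = -10: a(t) = -10·cos(t). From the given acceleration equation a(t) = -10·cos(t), we substitute t = pi/2 to get a = 0.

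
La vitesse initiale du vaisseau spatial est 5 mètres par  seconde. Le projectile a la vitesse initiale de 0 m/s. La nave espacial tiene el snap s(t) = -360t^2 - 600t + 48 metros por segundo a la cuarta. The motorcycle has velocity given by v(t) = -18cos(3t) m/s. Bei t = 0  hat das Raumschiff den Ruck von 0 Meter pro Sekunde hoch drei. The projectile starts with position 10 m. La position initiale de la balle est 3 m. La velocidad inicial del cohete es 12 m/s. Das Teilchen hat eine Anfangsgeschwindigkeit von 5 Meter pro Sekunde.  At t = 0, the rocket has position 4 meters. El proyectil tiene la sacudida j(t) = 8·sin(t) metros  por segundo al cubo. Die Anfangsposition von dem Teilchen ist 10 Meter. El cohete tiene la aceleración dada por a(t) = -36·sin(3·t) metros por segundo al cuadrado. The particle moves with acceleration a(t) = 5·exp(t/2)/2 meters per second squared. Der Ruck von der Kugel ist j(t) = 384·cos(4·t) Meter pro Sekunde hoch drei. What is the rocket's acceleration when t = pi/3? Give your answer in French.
De l'équation de l'accélération a(t) = -36·sin(3·t), nous substituons t = pi/3 pour obtenir a = 0.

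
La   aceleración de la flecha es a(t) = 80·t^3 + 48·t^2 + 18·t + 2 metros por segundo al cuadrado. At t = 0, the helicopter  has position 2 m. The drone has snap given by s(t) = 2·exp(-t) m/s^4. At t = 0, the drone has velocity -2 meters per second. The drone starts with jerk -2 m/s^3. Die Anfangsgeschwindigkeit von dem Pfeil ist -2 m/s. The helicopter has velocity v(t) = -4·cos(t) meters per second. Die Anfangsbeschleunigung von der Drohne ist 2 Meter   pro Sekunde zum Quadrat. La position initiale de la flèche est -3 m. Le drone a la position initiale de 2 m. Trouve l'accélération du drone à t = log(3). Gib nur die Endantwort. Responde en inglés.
At t = log(3), a = 2/3.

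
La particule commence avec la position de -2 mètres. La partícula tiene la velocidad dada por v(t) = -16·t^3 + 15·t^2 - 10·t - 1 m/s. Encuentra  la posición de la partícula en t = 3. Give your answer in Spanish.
Debemos encontrar la integral de nuestra ecuación de la velocidad v(t) = -16·t^3 + 15·t^2 - 10·t - 1 1 vez. La antiderivada de la velocidad es la posición. Usando x(0) = -2, obtenemos x(t) = -4·t^4 + 5·t^3 - 5·t^2 - t - 2. Usando x(t) = -4·t^4 + 5·t^3 - 5·t^2 - t - 2 y sustituyendo t = 3, encontramos x = -239.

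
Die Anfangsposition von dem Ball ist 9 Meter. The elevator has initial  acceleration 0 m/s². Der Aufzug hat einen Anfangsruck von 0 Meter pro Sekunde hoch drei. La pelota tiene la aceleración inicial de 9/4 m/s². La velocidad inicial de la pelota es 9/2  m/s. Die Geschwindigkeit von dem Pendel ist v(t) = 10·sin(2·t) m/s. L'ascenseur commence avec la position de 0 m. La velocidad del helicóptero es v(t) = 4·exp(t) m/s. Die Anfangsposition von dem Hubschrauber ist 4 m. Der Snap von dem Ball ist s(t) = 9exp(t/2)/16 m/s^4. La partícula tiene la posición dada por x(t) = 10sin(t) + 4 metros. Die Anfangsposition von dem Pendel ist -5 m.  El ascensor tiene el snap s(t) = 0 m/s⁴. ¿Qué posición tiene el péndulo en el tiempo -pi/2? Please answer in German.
Wir müssen unsere Gleichung für die Geschwindigkeit v(t) = 10·sin(2·t) 1-mal integrieren. Das Integral von der Geschwindigkeit ist die Position. Mit x(0) = -5 erhalten wir x(t) = -5·cos(2·t). Wir haben die Position x(t) = -5·cos(2·t). Durch Einsetzen von t = -pi/2: x(-pi/2) = 5.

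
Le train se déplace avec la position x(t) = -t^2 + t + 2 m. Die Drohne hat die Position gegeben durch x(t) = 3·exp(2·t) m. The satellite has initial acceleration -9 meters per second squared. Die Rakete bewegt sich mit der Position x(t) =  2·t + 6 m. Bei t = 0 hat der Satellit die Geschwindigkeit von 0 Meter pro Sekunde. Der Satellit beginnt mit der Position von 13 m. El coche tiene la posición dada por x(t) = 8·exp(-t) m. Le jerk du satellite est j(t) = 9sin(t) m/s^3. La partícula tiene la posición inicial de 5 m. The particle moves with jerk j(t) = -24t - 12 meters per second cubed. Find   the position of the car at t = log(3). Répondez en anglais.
We have position x(t) = 8·exp(-t). Substituting t = log(3): x(log(3)) = 8/3.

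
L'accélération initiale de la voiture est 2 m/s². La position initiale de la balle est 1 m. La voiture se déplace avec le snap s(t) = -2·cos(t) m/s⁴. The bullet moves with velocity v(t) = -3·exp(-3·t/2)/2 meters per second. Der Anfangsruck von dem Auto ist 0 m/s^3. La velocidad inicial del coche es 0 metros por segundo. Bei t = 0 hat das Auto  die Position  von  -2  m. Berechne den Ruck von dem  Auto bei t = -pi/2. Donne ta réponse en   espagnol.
Para resolver esto, necesitamos tomar 1 integral de nuestra ecuación del snap s(t) = -2·cos(t). Integrando el snap y usando la condición inicial j(0) = 0, obtenemos j(t) = -2·sin(t). Usando j(t) = -2·sin(t) y sustituyendo t = -pi/2, encontramos j = 2.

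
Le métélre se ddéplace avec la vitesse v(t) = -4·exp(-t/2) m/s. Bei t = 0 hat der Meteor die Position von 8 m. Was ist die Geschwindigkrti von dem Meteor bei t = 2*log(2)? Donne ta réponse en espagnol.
Tenemos la velocidad v(t) = -4·exp(-t/2). Sustituyendo t = 2*log(2): v(2*log(2)) = -2.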